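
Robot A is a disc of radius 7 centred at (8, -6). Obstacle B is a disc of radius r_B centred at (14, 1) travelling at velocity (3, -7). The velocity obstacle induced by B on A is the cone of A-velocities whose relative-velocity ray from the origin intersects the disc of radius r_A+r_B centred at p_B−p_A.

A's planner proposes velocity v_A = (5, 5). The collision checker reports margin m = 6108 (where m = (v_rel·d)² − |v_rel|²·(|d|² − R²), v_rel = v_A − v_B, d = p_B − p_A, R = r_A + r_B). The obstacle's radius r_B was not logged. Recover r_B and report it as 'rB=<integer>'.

m = 6108
d = (6, 7);  v_rel = (2, 12),  |v_rel|² = 148
v_rel×d = (2)·(7) − (12)·(6) = -58
since m = R²·148 − (-58)²:  R² = (3364 + 6108) / 148 = 64
R = √64 = 8  ⇒  r_B = 8 − 7 = 1

rB=1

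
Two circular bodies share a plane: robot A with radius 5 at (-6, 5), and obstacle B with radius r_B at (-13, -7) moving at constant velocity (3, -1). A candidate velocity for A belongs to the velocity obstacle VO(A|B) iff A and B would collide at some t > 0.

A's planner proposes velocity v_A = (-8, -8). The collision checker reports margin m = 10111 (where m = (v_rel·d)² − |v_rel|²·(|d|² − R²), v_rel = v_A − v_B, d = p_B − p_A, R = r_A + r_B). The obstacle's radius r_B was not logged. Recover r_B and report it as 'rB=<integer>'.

m = 10111
d = (-7, -12);  v_rel = (-11, -7),  |v_rel|² = 170
v_rel×d = (-11)·(-12) − (-7)·(-7) = 83
since m = R²·170 − 83²:  R² = (6889 + 10111) / 170 = 100
R = √100 = 10  ⇒  r_B = 10 − 5 = 5

rB=5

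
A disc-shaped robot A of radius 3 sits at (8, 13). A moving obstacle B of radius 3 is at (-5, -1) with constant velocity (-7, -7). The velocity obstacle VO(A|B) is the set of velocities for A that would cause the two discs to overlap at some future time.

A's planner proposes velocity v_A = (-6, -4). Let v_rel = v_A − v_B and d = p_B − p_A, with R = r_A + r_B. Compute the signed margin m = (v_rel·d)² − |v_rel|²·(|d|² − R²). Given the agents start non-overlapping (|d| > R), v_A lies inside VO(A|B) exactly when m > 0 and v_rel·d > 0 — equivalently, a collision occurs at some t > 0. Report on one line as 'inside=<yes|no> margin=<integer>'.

d = (-13, -14),  |d|² = 365;  R = 3+3 = 6,  c = 365−6² = 329
v_rel = (1, 3),  |v_rel|² = 10;  v_rel·d = (1)·(-13) + (3)·(-14) = -55
10·t² + 110·t + 329 = 0  ⇒  m = (-55)² − 10·329 = -265
m = -265 < 0,  v_rel·d = -55 < 0  ⇒  outside

inside=no margin=-265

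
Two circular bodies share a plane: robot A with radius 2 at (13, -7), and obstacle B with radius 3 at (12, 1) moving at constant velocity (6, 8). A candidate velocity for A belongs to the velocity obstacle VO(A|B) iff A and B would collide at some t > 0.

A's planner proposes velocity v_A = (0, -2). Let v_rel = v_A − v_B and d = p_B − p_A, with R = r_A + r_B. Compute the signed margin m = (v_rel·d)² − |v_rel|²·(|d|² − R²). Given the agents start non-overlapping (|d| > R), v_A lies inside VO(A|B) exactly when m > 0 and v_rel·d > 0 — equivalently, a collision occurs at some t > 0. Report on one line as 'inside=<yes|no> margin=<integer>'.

d = (-1, 8),  |d|² = 65;  R = 2+3 = 5,  c = 65−5² = 40
v_rel = (-6, -10),  |v_rel|² = 136;  v_rel·d = (-6)·(-1) + (-10)·(8) = -74
136·t² + 148·t + 40 = 0  ⇒  m = (-74)² − 136·40 = 36
m = 36 > 0,  v_rel·d = -74 < 0  ⇒  outside

inside=no margin=36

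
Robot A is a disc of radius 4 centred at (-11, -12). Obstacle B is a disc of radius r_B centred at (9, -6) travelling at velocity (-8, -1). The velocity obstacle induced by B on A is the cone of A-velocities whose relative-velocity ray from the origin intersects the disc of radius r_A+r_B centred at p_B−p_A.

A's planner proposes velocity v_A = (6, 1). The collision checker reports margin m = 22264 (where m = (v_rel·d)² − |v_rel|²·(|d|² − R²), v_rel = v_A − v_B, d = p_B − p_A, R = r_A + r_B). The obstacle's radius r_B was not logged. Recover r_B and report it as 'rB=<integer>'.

m = 22264
d = (20, 6);  v_rel = (14, 2),  |v_rel|² = 200
v_rel×d = (14)·(6) − (2)·(20) = 44
since m = R²·200 − 44²:  R² = (1936 + 22264) / 200 = 121
R = √121 = 11  ⇒  r_B = 11 − 4 = 7

rB=7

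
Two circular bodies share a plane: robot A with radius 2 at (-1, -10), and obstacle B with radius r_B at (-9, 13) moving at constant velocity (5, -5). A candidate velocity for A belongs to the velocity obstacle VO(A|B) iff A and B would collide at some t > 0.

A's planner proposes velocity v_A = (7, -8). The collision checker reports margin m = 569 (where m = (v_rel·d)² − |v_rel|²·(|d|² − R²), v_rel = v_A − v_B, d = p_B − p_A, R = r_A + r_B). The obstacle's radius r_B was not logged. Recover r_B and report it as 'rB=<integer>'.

m = 569
d = (-8, 23);  v_rel = (2, -3),  |v_rel|² = 13
v_rel×d = (2)·(23) − (-3)·(-8) = 22
since m = R²·13 − 22²:  R² = (484 + 569) / 13 = 81
R = √81 = 9  ⇒  r_B = 9 − 2 = 7

rB=7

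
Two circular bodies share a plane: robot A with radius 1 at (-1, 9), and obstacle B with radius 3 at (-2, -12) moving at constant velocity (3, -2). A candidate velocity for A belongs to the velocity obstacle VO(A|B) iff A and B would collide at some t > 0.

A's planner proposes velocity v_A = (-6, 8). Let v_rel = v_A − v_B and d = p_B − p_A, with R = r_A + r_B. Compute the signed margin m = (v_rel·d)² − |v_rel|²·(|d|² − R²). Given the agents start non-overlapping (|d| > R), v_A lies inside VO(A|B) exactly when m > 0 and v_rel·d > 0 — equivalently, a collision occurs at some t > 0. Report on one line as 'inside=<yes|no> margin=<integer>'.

d = (-1, -21),  |d|² = 442;  R = 1+3 = 4,  c = 442−4² = 426
v_rel = (-9, 10),  |v_rel|² = 181;  v_rel·d = (-9)·(-1) + (10)·(-21) = -201
181·t² + 402·t + 426 = 0  ⇒  m = (-201)² − 181·426 = -36705
m = -36705 < 0,  v_rel·d = -201 < 0  ⇒  outside

inside=no margin=-36705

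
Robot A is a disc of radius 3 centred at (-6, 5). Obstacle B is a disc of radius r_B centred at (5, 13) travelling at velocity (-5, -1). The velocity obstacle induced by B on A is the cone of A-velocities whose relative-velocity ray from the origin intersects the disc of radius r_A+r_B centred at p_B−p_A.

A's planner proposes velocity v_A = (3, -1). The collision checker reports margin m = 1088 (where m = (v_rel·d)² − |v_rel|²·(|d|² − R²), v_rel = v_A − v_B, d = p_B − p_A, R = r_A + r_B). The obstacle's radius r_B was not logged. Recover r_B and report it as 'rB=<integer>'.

m = 1088
d = (11, 8);  v_rel = (8, 0),  |v_rel|² = 64
v_rel×d = (8)·(8) − (0)·(11) = 64
since m = R²·64 − 64²:  R² = (4096 + 1088) / 64 = 81
R = √81 = 9  ⇒  r_B = 9 − 3 = 6

rB=6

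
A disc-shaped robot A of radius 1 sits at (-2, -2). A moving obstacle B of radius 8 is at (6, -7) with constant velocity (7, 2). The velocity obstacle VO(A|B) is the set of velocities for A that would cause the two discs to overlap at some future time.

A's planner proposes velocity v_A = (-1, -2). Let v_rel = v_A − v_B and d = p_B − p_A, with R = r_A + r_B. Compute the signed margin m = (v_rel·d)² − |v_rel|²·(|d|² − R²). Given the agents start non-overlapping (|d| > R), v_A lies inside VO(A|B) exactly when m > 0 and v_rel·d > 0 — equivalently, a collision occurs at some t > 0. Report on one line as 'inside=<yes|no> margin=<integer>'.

d = (8, -5),  |d|² = 89;  R = 1+8 = 9,  c = 89−9² = 8
v_rel = (-8, -4),  |v_rel|² = 80;  v_rel·d = (-8)·(8) + (-4)·(-5) = -44
80·t² + 88·t + 8 = 0  ⇒  m = (-44)² − 80·8 = 1296
m = 1296 > 0,  v_rel·d = -44 < 0  ⇒  outside

inside=no margin=1296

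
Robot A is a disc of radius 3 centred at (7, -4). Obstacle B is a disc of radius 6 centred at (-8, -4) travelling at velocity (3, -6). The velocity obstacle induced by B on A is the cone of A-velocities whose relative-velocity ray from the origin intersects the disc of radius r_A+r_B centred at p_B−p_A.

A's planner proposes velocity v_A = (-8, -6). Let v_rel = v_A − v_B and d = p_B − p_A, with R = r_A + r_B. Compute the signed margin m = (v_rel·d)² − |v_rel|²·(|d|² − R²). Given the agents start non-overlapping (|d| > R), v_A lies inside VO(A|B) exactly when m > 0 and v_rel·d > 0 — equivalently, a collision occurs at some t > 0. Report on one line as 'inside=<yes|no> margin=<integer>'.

d = (-15, 0),  |d|² = 225;  R = 3+6 = 9,  c = 225−9² = 144
v_rel = (-11, 0),  |v_rel|² = 121;  v_rel·d = (-11)·(-15) + (0)·(0) = 165
121·t² − 330·t + 144 = 0  ⇒  m = 165² − 121·144 = 9801
m = 9801 > 0,  v_rel·d = 165 > 0  ⇒  inside

inside=yes margin=9801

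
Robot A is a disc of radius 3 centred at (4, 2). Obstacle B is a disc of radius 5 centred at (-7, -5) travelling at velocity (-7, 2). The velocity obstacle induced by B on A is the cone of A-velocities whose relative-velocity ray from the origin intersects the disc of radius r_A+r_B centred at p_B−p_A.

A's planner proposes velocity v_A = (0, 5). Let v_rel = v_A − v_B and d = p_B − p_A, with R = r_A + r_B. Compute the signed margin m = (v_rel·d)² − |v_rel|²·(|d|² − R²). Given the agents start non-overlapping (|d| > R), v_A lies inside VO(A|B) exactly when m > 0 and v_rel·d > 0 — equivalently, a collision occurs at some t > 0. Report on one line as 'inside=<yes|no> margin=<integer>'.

d = (-11, -7),  |d|² = 170;  R = 3+5 = 8,  c = 170−8² = 106
v_rel = (7, 3),  |v_rel|² = 58;  v_rel·d = (7)·(-11) + (3)·(-7) = -98
58·t² + 196·t + 106 = 0  ⇒  m = (-98)² − 58·106 = 3456
m = 3456 > 0,  v_rel·d = -98 < 0  ⇒  outside

inside=no margin=3456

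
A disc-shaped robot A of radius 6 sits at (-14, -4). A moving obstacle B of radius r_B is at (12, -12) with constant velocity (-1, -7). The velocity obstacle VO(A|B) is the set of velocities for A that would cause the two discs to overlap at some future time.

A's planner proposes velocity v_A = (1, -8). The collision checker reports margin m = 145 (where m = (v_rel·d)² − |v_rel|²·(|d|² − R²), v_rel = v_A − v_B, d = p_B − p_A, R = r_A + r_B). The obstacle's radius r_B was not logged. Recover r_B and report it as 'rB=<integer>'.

m = 145
d = (26, -8);  v_rel = (2, -1),  |v_rel|² = 5
v_rel×d = (2)·(-8) − (-1)·(26) = 10
since m = R²·5 − 10²:  R² = (100 + 145) / 5 = 49
R = √49 = 7  ⇒  r_B = 7 − 6 = 1

rB=1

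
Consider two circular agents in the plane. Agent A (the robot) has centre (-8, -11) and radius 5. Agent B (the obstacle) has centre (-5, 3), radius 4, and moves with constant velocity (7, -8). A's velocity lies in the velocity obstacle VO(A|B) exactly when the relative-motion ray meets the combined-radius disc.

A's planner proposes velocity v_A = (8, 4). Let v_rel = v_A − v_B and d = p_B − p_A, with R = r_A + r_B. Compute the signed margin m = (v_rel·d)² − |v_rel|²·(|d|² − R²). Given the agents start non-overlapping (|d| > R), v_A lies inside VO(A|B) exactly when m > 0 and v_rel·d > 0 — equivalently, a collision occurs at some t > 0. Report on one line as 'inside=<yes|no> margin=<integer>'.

d = (3, 14),  |d|² = 205;  R = 5+4 = 9,  c = 205−9² = 124
v_rel = (1, 12),  |v_rel|² = 145;  v_rel·d = (1)·(3) + (12)·(14) = 171
145·t² − 342·t + 124 = 0  ⇒  m = 171² − 145·124 = 11261
m = 11261 > 0,  v_rel·d = 171 > 0  ⇒  inside

inside=yes margin=11261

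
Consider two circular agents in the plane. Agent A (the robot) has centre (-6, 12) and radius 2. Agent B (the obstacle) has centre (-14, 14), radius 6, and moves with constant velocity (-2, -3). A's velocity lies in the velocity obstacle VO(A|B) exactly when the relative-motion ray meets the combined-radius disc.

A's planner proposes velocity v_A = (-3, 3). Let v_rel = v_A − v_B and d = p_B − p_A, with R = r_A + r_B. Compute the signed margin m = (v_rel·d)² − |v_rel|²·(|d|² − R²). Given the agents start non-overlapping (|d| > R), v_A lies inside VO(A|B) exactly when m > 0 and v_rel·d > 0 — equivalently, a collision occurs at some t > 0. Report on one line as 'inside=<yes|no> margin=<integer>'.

d = (-8, 2),  |d|² = 68;  R = 2+6 = 8,  c = 68−8² = 4
v_rel = (-1, 6),  |v_rel|² = 37;  v_rel·d = (-1)·(-8) + (6)·(2) = 20
37·t² − 40·t + 4 = 0  ⇒  m = 20² − 37·4 = 252
m = 252 > 0,  v_rel·d = 20 > 0  ⇒  inside

inside=yes margin=252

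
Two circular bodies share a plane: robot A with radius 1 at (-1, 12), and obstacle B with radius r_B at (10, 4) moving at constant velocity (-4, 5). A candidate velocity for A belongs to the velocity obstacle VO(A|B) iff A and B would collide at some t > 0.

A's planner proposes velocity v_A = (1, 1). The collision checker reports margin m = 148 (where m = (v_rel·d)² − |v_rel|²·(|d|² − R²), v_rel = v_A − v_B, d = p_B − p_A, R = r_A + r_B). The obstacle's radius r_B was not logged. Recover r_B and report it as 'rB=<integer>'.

m = 148
d = (11, -8);  v_rel = (5, -4),  |v_rel|² = 41
v_rel×d = (5)·(-8) − (-4)·(11) = 4
since m = R²·41 − 4²:  R² = (16 + 148) / 41 = 4
R = √4 = 2  ⇒  r_B = 2 − 1 = 1

rB=1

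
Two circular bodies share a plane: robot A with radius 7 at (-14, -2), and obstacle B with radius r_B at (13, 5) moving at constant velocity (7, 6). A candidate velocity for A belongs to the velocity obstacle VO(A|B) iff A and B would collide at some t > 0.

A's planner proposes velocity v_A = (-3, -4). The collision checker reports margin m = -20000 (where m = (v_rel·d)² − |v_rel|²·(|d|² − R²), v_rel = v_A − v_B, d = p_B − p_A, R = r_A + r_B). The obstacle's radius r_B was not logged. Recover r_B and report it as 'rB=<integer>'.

m = -20000
d = (27, 7);  v_rel = (-10, -10),  |v_rel|² = 200
v_rel×d = (-10)·(7) − (-10)·(27) = 200
since m = R²·200 − 200²:  R² = (40000 + -20000) / 200 = 100
R = √100 = 10  ⇒  r_B = 10 − 7 = 3

rB=3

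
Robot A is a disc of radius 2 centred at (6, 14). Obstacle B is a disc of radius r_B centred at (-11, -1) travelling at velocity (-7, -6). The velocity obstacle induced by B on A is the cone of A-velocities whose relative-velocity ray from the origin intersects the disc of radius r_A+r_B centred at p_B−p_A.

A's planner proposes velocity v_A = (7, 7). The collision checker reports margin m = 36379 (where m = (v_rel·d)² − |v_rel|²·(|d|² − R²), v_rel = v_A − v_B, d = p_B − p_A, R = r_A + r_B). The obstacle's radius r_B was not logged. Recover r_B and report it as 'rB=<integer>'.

m = 36379
d = (-17, -15);  v_rel = (14, 13),  |v_rel|² = 365
v_rel×d = (14)·(-15) − (13)·(-17) = 11
since m = R²·365 − 11²:  R² = (121 + 36379) / 365 = 100
R = √100 = 10  ⇒  r_B = 10 − 2 = 8

rB=8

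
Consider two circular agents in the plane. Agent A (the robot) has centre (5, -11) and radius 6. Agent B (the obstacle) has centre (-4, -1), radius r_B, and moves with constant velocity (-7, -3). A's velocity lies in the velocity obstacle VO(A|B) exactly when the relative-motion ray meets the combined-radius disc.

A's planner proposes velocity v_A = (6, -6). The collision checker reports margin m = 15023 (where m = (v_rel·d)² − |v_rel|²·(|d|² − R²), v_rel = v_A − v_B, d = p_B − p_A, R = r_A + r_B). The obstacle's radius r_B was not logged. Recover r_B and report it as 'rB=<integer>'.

m = 15023
d = (-9, 10);  v_rel = (13, -3),  |v_rel|² = 178
v_rel×d = (13)·(10) − (-3)·(-9) = 103
since m = R²·178 − 103²:  R² = (10609 + 15023) / 178 = 144
R = √144 = 12  ⇒  r_B = 12 − 6 = 6

rB=6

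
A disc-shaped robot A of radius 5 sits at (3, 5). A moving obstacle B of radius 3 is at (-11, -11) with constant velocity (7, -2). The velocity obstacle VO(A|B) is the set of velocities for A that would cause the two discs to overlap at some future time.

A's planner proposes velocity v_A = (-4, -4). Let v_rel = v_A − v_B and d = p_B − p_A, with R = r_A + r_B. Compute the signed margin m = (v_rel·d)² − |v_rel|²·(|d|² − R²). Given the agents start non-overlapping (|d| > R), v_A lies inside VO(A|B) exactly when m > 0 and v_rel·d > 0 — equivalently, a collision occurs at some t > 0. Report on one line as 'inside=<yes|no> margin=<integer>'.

d = (-14, -16),  |d|² = 452;  R = 5+3 = 8,  c = 452−8² = 388
v_rel = (-11, -2),  |v_rel|² = 125;  v_rel·d = (-11)·(-14) + (-2)·(-16) = 186
125·t² − 372·t + 388 = 0  ⇒  m = 186² − 125·388 = -13904
m = -13904 < 0,  v_rel·d = 186 > 0  ⇒  outside

inside=no margin=-13904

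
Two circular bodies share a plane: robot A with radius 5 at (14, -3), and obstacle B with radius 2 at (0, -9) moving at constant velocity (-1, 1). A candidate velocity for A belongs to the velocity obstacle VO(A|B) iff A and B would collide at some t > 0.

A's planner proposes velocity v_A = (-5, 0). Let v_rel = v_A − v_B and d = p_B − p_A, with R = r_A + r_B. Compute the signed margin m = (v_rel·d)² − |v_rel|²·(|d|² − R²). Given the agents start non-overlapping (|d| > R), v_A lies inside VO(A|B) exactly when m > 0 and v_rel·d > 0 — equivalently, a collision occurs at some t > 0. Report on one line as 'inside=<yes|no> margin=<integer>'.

d = (-14, -6),  |d|² = 232;  R = 5+2 = 7,  c = 232−7² = 183
v_rel = (-4, -1),  |v_rel|² = 17;  v_rel·d = (-4)·(-14) + (-1)·(-6) = 62
17·t² − 124·t + 183 = 0  ⇒  m = 62² − 17·183 = 733
m = 733 > 0,  v_rel·d = 62 > 0  ⇒  inside

inside=yes margin=733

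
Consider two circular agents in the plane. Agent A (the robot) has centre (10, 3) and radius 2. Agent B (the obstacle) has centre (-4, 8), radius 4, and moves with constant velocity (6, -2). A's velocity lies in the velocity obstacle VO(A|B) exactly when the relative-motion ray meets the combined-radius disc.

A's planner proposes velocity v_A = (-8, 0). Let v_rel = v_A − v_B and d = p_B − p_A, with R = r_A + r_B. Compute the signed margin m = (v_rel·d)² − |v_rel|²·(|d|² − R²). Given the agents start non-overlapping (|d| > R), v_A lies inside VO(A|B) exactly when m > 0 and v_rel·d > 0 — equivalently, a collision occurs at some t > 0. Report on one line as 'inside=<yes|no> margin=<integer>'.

d = (-14, 5),  |d|² = 221;  R = 2+4 = 6,  c = 221−6² = 185
v_rel = (-14, 2),  |v_rel|² = 200;  v_rel·d = (-14)·(-14) + (2)·(5) = 206
200·t² − 412·t + 185 = 0  ⇒  m = 206² − 200·185 = 5436
m = 5436 > 0,  v_rel·d = 206 > 0  ⇒  inside

inside=yes margin=5436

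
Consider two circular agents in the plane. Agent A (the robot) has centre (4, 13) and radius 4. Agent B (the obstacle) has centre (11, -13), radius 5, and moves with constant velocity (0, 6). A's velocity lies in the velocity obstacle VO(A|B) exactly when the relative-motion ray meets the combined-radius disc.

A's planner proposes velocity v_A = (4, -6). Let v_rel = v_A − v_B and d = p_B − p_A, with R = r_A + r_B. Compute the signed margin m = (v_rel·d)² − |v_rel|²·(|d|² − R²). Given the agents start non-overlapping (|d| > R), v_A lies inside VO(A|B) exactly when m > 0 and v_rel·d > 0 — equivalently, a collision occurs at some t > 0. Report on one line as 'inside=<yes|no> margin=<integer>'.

d = (7, -26),  |d|² = 725;  R = 4+5 = 9,  c = 725−9² = 644
v_rel = (4, -12),  |v_rel|² = 160;  v_rel·d = (4)·(7) + (-12)·(-26) = 340
160·t² − 680·t + 644 = 0  ⇒  m = 340² − 160·644 = 12560
m = 12560 > 0,  v_rel·d = 340 > 0  ⇒  inside

inside=yes margin=12560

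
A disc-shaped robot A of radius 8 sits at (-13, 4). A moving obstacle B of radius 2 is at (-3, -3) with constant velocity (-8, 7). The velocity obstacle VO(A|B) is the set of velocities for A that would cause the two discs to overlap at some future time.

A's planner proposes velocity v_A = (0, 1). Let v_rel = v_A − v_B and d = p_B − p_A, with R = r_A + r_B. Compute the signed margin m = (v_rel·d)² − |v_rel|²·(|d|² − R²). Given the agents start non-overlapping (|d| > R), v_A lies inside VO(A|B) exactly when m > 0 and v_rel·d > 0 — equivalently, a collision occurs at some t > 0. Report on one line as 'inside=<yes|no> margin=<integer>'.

d = (10, -7),  |d|² = 149;  R = 8+2 = 10,  c = 149−10² = 49
v_rel = (8, -6),  |v_rel|² = 100;  v_rel·d = (8)·(10) + (-6)·(-7) = 122
100·t² − 244·t + 49 = 0  ⇒  m = 122² − 100·49 = 9984
m = 9984 > 0,  v_rel·d = 122 > 0  ⇒  inside

inside=yes margin=9984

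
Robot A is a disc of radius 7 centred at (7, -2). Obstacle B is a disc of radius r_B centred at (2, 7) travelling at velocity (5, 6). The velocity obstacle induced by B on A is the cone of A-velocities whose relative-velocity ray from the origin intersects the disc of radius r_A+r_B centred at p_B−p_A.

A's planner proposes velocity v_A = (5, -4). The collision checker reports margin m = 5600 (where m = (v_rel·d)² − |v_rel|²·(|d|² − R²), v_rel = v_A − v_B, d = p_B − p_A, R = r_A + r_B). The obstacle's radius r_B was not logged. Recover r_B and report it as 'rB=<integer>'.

m = 5600
d = (-5, 9);  v_rel = (0, -10),  |v_rel|² = 100
v_rel×d = (0)·(9) − (-10)·(-5) = -50
since m = R²·100 − (-50)²:  R² = (2500 + 5600) / 100 = 81
R = √81 = 9  ⇒  r_B = 9 − 7 = 2

rB=2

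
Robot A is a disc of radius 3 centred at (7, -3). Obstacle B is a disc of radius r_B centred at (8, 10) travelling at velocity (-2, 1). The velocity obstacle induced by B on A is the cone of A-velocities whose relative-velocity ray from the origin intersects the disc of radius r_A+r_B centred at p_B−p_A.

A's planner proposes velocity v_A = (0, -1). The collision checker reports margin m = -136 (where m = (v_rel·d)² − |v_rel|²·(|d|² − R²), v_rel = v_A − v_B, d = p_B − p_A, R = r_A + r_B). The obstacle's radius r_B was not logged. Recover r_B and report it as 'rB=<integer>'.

m = -136
d = (1, 13);  v_rel = (2, -2),  |v_rel|² = 8
v_rel×d = (2)·(13) − (-2)·(1) = 28
since m = R²·8 − 28²:  R² = (784 + -136) / 8 = 81
R = √81 = 9  ⇒  r_B = 9 − 3 = 6

rB=6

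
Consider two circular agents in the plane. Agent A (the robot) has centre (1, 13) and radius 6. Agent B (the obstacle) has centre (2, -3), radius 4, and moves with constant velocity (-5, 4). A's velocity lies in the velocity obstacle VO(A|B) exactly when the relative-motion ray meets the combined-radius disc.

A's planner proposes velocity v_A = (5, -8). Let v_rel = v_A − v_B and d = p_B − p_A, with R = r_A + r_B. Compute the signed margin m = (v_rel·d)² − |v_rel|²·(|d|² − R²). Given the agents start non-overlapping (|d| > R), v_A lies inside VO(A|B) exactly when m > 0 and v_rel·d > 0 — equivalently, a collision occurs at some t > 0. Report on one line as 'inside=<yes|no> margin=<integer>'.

d = (1, -16),  |d|² = 257;  R = 6+4 = 10,  c = 257−10² = 157
v_rel = (10, -12),  |v_rel|² = 244;  v_rel·d = (10)·(1) + (-12)·(-16) = 202
244·t² − 404·t + 157 = 0  ⇒  m = 202² − 244·157 = 2496
m = 2496 > 0,  v_rel·d = 202 > 0  ⇒  inside

inside=yes margin=2496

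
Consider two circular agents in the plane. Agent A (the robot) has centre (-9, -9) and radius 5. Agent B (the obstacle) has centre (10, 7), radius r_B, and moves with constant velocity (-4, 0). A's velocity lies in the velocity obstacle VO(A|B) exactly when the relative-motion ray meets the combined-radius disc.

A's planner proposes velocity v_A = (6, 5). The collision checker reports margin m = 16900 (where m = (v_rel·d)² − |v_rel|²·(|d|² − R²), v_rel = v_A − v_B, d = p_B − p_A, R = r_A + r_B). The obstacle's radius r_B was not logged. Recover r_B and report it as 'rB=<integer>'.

m = 16900
d = (19, 16);  v_rel = (10, 5),  |v_rel|² = 125
v_rel×d = (10)·(16) − (5)·(19) = 65
since m = R²·125 − 65²:  R² = (4225 + 16900) / 125 = 169
R = √169 = 13  ⇒  r_B = 13 − 5 = 8

rB=8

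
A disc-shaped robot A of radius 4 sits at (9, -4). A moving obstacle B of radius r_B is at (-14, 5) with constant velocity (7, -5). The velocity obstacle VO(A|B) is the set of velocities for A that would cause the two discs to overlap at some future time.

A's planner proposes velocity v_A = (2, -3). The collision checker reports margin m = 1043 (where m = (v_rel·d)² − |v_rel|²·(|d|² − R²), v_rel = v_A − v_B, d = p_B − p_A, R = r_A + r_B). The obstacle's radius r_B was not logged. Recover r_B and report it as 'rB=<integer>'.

m = 1043
d = (-23, 9);  v_rel = (-5, 2),  |v_rel|² = 29
v_rel×d = (-5)·(9) − (2)·(-23) = 1
since m = R²·29 − 1²:  R² = (1 + 1043) / 29 = 36
R = √36 = 6  ⇒  r_B = 6 − 4 = 2

rB=2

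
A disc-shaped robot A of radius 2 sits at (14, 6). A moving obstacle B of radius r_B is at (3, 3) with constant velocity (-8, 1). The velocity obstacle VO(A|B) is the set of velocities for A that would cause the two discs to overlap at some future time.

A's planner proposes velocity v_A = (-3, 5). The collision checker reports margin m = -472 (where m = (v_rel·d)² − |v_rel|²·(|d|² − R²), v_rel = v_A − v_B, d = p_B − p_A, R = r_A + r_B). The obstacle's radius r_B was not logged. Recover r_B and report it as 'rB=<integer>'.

m = -472
d = (-11, -3);  v_rel = (5, 4),  |v_rel|² = 41
v_rel×d = (5)·(-3) − (4)·(-11) = 29
since m = R²·41 − 29²:  R² = (841 + -472) / 41 = 9
R = √9 = 3  ⇒  r_B = 3 − 2 = 1

rB=1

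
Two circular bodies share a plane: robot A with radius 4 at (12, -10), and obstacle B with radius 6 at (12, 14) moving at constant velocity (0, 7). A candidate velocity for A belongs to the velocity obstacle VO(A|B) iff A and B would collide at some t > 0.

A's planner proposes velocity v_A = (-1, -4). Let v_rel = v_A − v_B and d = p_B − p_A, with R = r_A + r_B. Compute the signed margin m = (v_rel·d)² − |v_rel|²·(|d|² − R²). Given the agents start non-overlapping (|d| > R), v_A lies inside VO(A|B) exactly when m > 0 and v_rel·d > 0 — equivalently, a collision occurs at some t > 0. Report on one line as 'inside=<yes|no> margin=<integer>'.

d = (0, 24),  |d|² = 576;  R = 4+6 = 10,  c = 576−10² = 476
v_rel = (-1, -11),  |v_rel|² = 122;  v_rel·d = (-1)·(0) + (-11)·(24) = -264
122·t² + 528·t + 476 = 0  ⇒  m = (-264)² − 122·476 = 11624
m = 11624 > 0,  v_rel·d = -264 < 0  ⇒  outside

inside=no margin=11624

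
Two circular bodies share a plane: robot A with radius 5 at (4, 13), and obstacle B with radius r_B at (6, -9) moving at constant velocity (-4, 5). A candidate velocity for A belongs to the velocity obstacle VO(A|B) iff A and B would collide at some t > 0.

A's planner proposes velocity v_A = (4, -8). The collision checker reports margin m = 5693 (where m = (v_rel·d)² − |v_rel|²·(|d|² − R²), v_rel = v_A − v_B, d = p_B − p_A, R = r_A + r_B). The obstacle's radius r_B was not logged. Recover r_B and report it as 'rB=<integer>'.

m = 5693
d = (2, -22);  v_rel = (8, -13),  |v_rel|² = 233
v_rel×d = (8)·(-22) − (-13)·(2) = -150
since m = R²·233 − (-150)²:  R² = (22500 + 5693) / 233 = 121
R = √121 = 11  ⇒  r_B = 11 − 5 = 6

rB=6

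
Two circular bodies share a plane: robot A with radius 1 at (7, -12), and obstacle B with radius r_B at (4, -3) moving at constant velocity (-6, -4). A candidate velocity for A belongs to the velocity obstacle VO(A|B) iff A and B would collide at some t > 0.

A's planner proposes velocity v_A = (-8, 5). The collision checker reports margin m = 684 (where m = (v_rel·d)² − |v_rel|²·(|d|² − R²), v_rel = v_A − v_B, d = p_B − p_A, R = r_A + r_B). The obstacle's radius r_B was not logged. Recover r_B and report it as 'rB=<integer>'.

m = 684
d = (-3, 9);  v_rel = (-2, 9),  |v_rel|² = 85
v_rel×d = (-2)·(9) − (9)·(-3) = 9
since m = R²·85 − 9²:  R² = (81 + 684) / 85 = 9
R = √9 = 3  ⇒  r_B = 3 − 1 = 2

rB=2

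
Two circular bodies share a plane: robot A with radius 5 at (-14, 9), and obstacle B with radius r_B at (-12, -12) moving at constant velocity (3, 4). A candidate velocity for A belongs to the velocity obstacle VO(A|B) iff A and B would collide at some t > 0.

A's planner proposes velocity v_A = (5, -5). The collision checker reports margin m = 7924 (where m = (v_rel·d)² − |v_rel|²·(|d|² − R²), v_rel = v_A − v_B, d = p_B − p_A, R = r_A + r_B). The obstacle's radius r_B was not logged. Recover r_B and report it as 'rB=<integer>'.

m = 7924
d = (2, -21);  v_rel = (2, -9),  |v_rel|² = 85
v_rel×d = (2)·(-21) − (-9)·(2) = -24
since m = R²·85 − (-24)²:  R² = (576 + 7924) / 85 = 100
R = √100 = 10  ⇒  r_B = 10 − 5 = 5

rB=5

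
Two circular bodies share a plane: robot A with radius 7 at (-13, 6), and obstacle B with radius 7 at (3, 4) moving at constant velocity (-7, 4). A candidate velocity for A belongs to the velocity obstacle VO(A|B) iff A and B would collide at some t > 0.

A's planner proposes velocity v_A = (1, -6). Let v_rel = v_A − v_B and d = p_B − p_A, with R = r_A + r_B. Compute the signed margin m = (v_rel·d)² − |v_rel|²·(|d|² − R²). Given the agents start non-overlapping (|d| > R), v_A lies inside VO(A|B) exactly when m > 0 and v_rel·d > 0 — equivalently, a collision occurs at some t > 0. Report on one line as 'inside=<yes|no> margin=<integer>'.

d = (16, -2),  |d|² = 260;  R = 7+7 = 14,  c = 260−14² = 64
v_rel = (8, -10),  |v_rel|² = 164;  v_rel·d = (8)·(16) + (-10)·(-2) = 148
164·t² − 296·t + 64 = 0  ⇒  m = 148² − 164·64 = 11408
m = 11408 > 0,  v_rel·d = 148 > 0  ⇒  inside

inside=yes margin=11408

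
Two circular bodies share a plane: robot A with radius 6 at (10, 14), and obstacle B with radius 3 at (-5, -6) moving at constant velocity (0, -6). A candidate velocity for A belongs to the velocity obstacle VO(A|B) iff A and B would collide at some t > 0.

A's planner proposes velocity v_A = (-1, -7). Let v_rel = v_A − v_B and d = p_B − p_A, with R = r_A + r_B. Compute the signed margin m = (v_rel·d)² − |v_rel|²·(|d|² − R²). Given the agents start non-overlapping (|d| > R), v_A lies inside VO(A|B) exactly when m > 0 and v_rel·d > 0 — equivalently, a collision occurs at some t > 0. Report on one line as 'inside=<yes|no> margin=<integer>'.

d = (-15, -20),  |d|² = 625;  R = 6+3 = 9,  c = 625−9² = 544
v_rel = (-1, -1),  |v_rel|² = 2;  v_rel·d = (-1)·(-15) + (-1)·(-20) = 35
2·t² − 70·t + 544 = 0  ⇒  m = 35² − 2·544 = 137
m = 137 > 0,  v_rel·d = 35 > 0  ⇒  inside

inside=yes margin=137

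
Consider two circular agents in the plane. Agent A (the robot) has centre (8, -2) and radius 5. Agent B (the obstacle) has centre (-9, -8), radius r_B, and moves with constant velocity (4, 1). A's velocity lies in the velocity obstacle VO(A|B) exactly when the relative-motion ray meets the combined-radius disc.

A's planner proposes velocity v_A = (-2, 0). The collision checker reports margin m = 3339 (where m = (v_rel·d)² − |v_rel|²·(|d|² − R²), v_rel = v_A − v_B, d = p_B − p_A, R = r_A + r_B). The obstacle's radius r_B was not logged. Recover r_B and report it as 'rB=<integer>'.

m = 3339
d = (-17, -6);  v_rel = (-6, -1),  |v_rel|² = 37
v_rel×d = (-6)·(-6) − (-1)·(-17) = 19
since m = R²·37 − 19²:  R² = (361 + 3339) / 37 = 100
R = √100 = 10  ⇒  r_B = 10 − 5 = 5

rB=5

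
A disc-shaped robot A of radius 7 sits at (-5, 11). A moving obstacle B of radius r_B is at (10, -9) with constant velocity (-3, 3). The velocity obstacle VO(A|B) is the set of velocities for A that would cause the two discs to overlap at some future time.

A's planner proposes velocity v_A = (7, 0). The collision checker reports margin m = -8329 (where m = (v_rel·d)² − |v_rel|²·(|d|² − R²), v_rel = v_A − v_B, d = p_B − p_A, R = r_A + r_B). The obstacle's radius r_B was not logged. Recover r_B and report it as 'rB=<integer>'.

m = -8329
d = (15, -20);  v_rel = (10, -3),  |v_rel|² = 109
v_rel×d = (10)·(-20) − (-3)·(15) = -155
since m = R²·109 − (-155)²:  R² = (24025 + -8329) / 109 = 144
R = √144 = 12  ⇒  r_B = 12 − 7 = 5

rB=5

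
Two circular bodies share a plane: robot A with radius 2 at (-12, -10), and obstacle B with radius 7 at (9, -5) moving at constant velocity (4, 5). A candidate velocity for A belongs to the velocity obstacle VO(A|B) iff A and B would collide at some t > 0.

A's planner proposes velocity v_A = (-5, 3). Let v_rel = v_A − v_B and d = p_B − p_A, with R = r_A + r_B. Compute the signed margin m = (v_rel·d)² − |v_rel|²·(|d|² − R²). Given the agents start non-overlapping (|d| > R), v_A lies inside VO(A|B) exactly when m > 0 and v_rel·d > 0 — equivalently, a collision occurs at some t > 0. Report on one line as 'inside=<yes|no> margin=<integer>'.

d = (21, 5),  |d|² = 466;  R = 2+7 = 9,  c = 466−9² = 385
v_rel = (-9, -2),  |v_rel|² = 85;  v_rel·d = (-9)·(21) + (-2)·(5) = -199
85·t² + 398·t + 385 = 0  ⇒  m = (-199)² − 85·385 = 6876
m = 6876 > 0,  v_rel·d = -199 < 0  ⇒  outside

inside=no margin=6876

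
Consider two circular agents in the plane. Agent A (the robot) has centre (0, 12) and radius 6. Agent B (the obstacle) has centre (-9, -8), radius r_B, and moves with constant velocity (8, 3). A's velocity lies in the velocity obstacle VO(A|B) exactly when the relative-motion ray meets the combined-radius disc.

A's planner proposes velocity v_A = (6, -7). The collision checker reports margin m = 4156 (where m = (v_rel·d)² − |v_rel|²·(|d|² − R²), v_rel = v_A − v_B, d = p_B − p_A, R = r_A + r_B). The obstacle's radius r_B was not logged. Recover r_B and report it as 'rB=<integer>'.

m = 4156
d = (-9, -20);  v_rel = (-2, -10),  |v_rel|² = 104
v_rel×d = (-2)·(-20) − (-10)·(-9) = -50
since m = R²·104 − (-50)²:  R² = (2500 + 4156) / 104 = 64
R = √64 = 8  ⇒  r_B = 8 − 6 = 2

rB=2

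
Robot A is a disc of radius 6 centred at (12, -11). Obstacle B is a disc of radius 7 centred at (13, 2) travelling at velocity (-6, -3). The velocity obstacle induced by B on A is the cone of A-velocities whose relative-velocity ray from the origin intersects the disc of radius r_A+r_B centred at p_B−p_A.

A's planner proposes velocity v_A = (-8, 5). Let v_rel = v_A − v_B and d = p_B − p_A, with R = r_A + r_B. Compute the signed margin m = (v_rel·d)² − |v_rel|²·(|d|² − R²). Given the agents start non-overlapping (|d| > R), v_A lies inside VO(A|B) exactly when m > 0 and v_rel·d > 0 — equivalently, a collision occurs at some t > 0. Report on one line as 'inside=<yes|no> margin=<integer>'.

d = (1, 13),  |d|² = 170;  R = 6+7 = 13,  c = 170−13² = 1
v_rel = (-2, 8),  |v_rel|² = 68;  v_rel·d = (-2)·(1) + (8)·(13) = 102
68·t² − 204·t + 1 = 0  ⇒  m = 102² − 68·1 = 10336
m = 10336 > 0,  v_rel·d = 102 > 0  ⇒  inside

inside=yes margin=10336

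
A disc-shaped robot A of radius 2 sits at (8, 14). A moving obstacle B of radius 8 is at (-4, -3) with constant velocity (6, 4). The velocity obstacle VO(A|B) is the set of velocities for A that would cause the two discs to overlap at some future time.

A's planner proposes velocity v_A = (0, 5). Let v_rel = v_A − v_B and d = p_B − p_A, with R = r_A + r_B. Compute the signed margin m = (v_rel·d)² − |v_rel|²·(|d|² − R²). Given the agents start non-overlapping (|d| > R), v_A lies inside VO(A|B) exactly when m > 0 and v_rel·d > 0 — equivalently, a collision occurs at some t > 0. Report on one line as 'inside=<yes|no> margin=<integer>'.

d = (-12, -17),  |d|² = 433;  R = 2+8 = 10,  c = 433−10² = 333
v_rel = (-6, 1),  |v_rel|² = 37;  v_rel·d = (-6)·(-12) + (1)·(-17) = 55
37·t² − 110·t + 333 = 0  ⇒  m = 55² − 37·333 = -9296
m = -9296 < 0,  v_rel·d = 55 > 0  ⇒  outside

inside=no margin=-9296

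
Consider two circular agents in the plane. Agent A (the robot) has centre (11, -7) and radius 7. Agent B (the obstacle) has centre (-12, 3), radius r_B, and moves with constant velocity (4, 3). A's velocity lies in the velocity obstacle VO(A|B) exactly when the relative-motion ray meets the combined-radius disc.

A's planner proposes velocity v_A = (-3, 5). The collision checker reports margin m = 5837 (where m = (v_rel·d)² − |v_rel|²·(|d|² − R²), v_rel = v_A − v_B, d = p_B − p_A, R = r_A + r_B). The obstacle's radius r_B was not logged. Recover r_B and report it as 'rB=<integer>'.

m = 5837
d = (-23, 10);  v_rel = (-7, 2),  |v_rel|² = 53
v_rel×d = (-7)·(10) − (2)·(-23) = -24
since m = R²·53 − (-24)²:  R² = (576 + 5837) / 53 = 121
R = √121 = 11  ⇒  r_B = 11 − 7 = 4

rB=4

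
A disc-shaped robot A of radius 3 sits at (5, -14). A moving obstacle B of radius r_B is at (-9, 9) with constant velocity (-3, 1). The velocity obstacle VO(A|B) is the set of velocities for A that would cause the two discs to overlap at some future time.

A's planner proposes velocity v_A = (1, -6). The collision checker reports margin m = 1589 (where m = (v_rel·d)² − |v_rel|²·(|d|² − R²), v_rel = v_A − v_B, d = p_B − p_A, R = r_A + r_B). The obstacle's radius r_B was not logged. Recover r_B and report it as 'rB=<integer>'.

m = 1589
d = (-14, 23);  v_rel = (4, -7),  |v_rel|² = 65
v_rel×d = (4)·(23) − (-7)·(-14) = -6
since m = R²·65 − (-6)²:  R² = (36 + 1589) / 65 = 25
R = √25 = 5  ⇒  r_B = 5 − 3 = 2

rB=2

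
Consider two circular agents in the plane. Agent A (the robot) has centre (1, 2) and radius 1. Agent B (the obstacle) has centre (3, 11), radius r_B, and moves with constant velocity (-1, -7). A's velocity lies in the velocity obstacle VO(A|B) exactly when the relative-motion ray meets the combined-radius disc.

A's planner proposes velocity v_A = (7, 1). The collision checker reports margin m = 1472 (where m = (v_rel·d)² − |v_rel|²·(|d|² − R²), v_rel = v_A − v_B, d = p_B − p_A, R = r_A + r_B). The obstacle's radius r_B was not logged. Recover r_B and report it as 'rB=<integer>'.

m = 1472
d = (2, 9);  v_rel = (8, 8),  |v_rel|² = 128
v_rel×d = (8)·(9) − (8)·(2) = 56
since m = R²·128 − 56²:  R² = (3136 + 1472) / 128 = 36
R = √36 = 6  ⇒  r_B = 6 − 1 = 5

rB=5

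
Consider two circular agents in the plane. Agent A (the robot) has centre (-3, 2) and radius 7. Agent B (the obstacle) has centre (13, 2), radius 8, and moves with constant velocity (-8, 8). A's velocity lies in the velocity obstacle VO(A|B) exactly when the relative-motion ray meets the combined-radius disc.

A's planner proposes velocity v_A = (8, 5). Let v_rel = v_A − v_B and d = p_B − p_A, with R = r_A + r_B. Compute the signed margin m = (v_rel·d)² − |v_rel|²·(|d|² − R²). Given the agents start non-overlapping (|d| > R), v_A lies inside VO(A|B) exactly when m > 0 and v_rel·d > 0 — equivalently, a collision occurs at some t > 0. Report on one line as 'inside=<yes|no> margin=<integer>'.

d = (16, 0),  |d|² = 256;  R = 7+8 = 15,  c = 256−15² = 31
v_rel = (16, -3),  |v_rel|² = 265;  v_rel·d = (16)·(16) + (-3)·(0) = 256
265·t² − 512·t + 31 = 0  ⇒  m = 256² − 265·31 = 57321
m = 57321 > 0,  v_rel·d = 256 > 0  ⇒  inside

inside=yes margin=57321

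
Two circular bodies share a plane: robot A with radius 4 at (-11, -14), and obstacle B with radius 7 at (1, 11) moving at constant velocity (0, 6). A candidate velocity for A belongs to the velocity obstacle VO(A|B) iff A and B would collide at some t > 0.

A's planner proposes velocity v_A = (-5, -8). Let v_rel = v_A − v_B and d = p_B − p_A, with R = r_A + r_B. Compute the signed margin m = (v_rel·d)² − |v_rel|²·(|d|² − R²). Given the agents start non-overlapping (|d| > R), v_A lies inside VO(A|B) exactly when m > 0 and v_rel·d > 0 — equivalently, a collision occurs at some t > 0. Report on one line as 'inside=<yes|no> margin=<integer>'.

d = (12, 25),  |d|² = 769;  R = 4+7 = 11,  c = 769−11² = 648
v_rel = (-5, -14),  |v_rel|² = 221;  v_rel·d = (-5)·(12) + (-14)·(25) = -410
221·t² + 820·t + 648 = 0  ⇒  m = (-410)² − 221·648 = 24892
m = 24892 > 0,  v_rel·d = -410 < 0  ⇒  outside

inside=no margin=24892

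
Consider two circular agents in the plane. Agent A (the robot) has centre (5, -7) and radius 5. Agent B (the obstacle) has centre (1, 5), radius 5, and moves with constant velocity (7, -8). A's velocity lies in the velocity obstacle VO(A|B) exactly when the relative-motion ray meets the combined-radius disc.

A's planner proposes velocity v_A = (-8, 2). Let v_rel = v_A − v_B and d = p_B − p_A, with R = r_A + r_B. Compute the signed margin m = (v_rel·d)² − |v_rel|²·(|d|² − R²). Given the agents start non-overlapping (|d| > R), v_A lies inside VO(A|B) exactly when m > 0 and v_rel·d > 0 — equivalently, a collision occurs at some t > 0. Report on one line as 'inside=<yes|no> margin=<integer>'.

d = (-4, 12),  |d|² = 160;  R = 5+5 = 10,  c = 160−10² = 60
v_rel = (-15, 10),  |v_rel|² = 325;  v_rel·d = (-15)·(-4) + (10)·(12) = 180
325·t² − 360·t + 60 = 0  ⇒  m = 180² − 325·60 = 12900
m = 12900 > 0,  v_rel·d = 180 > 0  ⇒  inside

inside=yes margin=12900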